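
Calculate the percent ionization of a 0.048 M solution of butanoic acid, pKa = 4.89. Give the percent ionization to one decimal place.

CH3(CH2)2COOH ⇌ CH3(CH2)2COO- + H+; let x = [H+] at equilibrium.
Ka = 10^(−4.89) = 1.29 × 10^-5
x ≈ √(Ka·C₀) = √(1.29 × 10^-5 × 0.048) = 7.87 × 10^-4 M
Fraction ionized = 7.87 × 10^-4 / 0.048 = 0.0164 → 1.6%

1.6%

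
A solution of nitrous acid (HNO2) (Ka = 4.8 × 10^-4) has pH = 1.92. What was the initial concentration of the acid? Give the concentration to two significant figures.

C₀ = 3.1 × 10^-1 M

[H+] = 10^(-1.92) = 1.20 × 10^-2 M = x
Ka = x²/(C₀ − x) ⇒ C₀ = x + x²/Ka
C₀ = 1.20 × 10^-2 + (1.20 × 10^-2)²/(4.8 × 10^-4) = 3.12 × 10^-1 M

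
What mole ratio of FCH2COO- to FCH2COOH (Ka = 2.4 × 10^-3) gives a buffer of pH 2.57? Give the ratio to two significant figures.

pKa = -log(2.4 × 10^-3) = 2.620
pH = pKa + log(r) ⇒ log(r) = 2.57 − 2.620 = -0.050
r = [FCH2COO-]/[FCH2COOH] = 10^(-0.050) = 0.891

ratio = 0.89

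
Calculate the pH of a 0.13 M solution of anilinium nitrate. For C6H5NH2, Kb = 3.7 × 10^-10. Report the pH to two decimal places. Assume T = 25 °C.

pH = 2.73

C6H5NH3+ is the conjugate acid of the weak base C6H5NH2.
Ka = Kw/Kb = 1.0×10^-14 / 3.7 × 10^-10 = 2.70 × 10^-5
Ka = x²/(0.13 − x) = 2.70 × 10^-5
Neglecting x in the denominator: x = √(2.70 × 10^-5 × 0.13) = 1.87 × 10^-3 M
pH = −log[H+] = −log(1.87 × 10^-3) = 2.73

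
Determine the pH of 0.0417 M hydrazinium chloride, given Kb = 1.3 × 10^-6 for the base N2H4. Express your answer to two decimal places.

pH = 4.75

N2H5+ is the conjugate acid of the weak base N2H4.
Ka = Kw/Kb = 1.0×10^-14 / 1.3 × 10^-6 = 7.69 × 10^-9
Ka = [H+]²/(0.0417 − [H+]) = 7.69 × 10^-9
Assume [H+] ≪ 0.0417: [H+] ≈ √(7.69 × 10^-9 × 0.0417) = 1.79 × 10^-5 M
([H+]/C₀ = 0.043% < 5%, so the approximation holds.)
pH = −log[H+] = −log(1.79 × 10^-5) = 4.75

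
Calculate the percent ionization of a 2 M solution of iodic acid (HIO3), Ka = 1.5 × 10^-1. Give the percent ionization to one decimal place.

23.9%

HIO3 ⇌ IO3- + H+; let x = [H+] at equilibrium.
Ka = x²/(C₀ − x); solving the quadratic gives x = 4.78 × 10^-1 M.
Fraction ionized = 4.78 × 10^-1 / 2 = 0.2390 → 23.9%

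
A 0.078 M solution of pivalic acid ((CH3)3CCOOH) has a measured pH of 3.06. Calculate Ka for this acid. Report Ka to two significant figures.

Ka = 9.8 × 10^-6

[H+] = 10^(-3.06) = 8.71 × 10^-4 M
At equilibrium [HA] = 0.078 − 8.71 × 10^-4 = 7.71 × 10^-2 M
Ka = [H+][A-]/[HA] = (8.71 × 10^-4)² / 7.71 × 10^-2 = 9.8 × 10^-6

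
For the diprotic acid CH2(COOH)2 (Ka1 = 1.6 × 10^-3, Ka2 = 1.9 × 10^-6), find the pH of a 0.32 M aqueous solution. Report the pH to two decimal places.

Since Ka1 ≫ Ka2, the first ionization dominates [H+].
Ka1 = x²/(0.32 − x) = 1.6 × 10^-3
Solving the quadratic: x = (−Ka1 + √(Ka1² + 4·Ka1·C₀))/2 = 2.18 × 10^-2 M
pH = −log(2.18 × 10^-2) = 1.66

pH = 1.66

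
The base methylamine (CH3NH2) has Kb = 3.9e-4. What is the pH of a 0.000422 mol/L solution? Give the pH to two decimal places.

CH3NH2 + H2O ⇌ CH3NH3+ + OH-
Kb = [OH-]²/(0.000422 − [OH-]) = 3.9 × 10^-4
The 5% rule fails; solving [OH-]² + Kb·[OH-] − Kb·C₀ = 0 exactly:
[OH-] = [−0.00039 + √(0.00039² + 6.58e-07)]/2 = 2.55 × 10^-4 M
pOH = −log(2.55 × 10^-4) = 3.59; pH = 14.00 − 3.59 = 10.41

pH = 10.41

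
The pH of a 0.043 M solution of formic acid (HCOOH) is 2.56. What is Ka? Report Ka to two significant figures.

[H+] = 10^(-2.56) = 2.75 × 10^-3 M
At equilibrium [HA] = 0.043 − 2.75 × 10^-3 = 4.02 × 10^-2 M
Ka = [H+][A-]/[HA] = (2.75 × 10^-3)² / 4.02 × 10^-2 = 1.9 × 10^-4

Ka = 1.9 × 10^-4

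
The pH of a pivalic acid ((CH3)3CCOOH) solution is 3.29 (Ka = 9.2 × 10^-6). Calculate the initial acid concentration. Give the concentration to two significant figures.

C₀ = 2.9 × 10^-2 M

[H+] = 10^(-3.29) = 5.13 × 10^-4 M = x
Ka = x²/(C₀ − x) ⇒ C₀ = x + x²/Ka
C₀ = 5.13 × 10^-4 + (5.13 × 10^-4)²/(9.2 × 10^-6) = 2.91 × 10^-2 M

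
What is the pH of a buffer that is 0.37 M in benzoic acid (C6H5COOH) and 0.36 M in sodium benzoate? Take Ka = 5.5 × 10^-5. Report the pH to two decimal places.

pH = 4.25

pKa = −log(5.5 × 10^-5) = 4.260
Using pH = pKa + log([base]/[acid]) with [base]/[acid] = 0.36/0.37:
pH = 4.260 + (-0.012) = 4.25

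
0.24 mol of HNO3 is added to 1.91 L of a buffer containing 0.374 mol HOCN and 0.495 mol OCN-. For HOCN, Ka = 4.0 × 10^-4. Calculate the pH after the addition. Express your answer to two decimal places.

pH = 3.02

After neutralization: n(HOCN) = 0.614 mol, n(OCN-) = 0.255 mol.
pKa = −log(4.0 × 10^-4) = 3.398
pH = pKa + log(n_OCN-/n_HOCN) = 3.398 + log(0.255/0.614) = 3.398 + (-0.382)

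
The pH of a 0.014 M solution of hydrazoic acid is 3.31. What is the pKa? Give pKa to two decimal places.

[H+] = 10^(-3.31) = 4.90 × 10^-4 M
At equilibrium [HA] = 0.014 − 4.90 × 10^-4 = 1.35 × 10^-2 M
Ka = [H+][A-]/[HA] = (4.90 × 10^-4)² / 1.35 × 10^-2 = 1.78 × 10^-5
pKa = -log(1.78 × 10^-5) = 4.75

pKa = 4.75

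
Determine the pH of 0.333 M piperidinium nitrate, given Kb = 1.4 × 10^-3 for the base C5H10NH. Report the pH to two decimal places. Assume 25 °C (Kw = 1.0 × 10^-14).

C5H10NH2+ is the conjugate acid of the weak base C5H10NH.
Ka = Kw/Kb = 1.0×10^-14 / 1.4 × 10^-3 = 7.14 × 10^-12
Let x = [H+] at equilibrium. Ka = x²/(0.333 − x).
Assume x ≪ 0.333: x ≈ √(7.14 × 10^-12 × 0.333) = 1.54 × 10^-6 M
(x/C₀ = 0.00046% < 5%, so the approximation holds.)
pH = −log(1.54 × 10^-6) = 5.81

pH = 5.81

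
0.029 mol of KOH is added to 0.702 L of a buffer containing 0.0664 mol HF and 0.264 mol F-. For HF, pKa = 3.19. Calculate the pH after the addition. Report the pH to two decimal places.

After neutralization: n(HF) = 0.0374 mol, n(F-) = 0.293 mol.
pH = pKa + log(n_F-/n_HF) = 3.19 + log(0.293/0.0374) = 3.19 + (+0.894)

pH = 4.08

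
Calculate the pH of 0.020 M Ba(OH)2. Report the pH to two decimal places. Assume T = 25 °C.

pH = 12.60

Ba(OH)2 is a strong base (each formula unit releases 2 OH-); [OH-] = 0.04 M.
pOH = -log(0.04) = 1.40
pH = 14.00 - 1.40 = 12.60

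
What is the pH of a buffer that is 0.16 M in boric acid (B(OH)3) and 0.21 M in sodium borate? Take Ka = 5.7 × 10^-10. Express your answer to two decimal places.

pH = 9.36

pKa = −log(5.7 × 10^-10) = 9.244
pH = pKa + log([A⁻]/[HA]) = 9.244 + log(0.21/0.16)
pH = 9.244 + (+0.118) = 9.36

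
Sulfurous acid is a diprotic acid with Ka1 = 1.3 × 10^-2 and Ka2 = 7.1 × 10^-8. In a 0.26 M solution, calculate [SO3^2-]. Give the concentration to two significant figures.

First ionization gives [H+] ≈ [HSO3-] = 5.20 × 10^-2 M.
Second step: Ka2 = [H+][SO3^2-]/[HSO3-] ≈ [SO3^2-] (since [H+] ≈ [HSO3-]).
So [SO3^2-] ≈ Ka2.

7.1 × 10^-8 M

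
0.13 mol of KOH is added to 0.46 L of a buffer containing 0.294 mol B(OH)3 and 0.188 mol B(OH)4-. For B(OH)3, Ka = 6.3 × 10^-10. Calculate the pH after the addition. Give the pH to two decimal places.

OH- converts B(OH)3 to B(OH)4-: B(OH)3 → 0.164 mol, B(OH)4- → 0.318 mol.
pKa = −log(6.3 × 10^-10) = 9.201
pH = pKa + log([A⁻]/[HA]) = 9.201 + log(0.318/0.164) = 9.201 +0.288

pH = 9.49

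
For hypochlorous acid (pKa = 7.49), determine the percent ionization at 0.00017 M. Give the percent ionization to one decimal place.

1.4%

HOCl ⇌ OCl- + H+; let x = [H+] at equilibrium.
Ka = 10^(−7.49) = 3.24 × 10^-8
x ≈ √(Ka·C₀) = √(3.24 × 10^-8 × 0.00017) = 2.35 × 10^-6 M
% ionization = x/C₀ × 100% = 2.35 × 10^-6/0.00017 × 100% = 1.4%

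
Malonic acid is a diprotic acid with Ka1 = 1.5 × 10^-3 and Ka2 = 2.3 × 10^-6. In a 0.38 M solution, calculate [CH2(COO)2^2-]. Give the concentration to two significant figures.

2.3 × 10^-6 M

First ionization gives [H+] ≈ [CH2(COOH)COO-] = 2.31 × 10^-2 M.
Second step: Ka2 = [H+][CH2(COO)2^2-]/[CH2(COOH)COO-] ≈ [CH2(COO)2^2-] (since [H+] ≈ [CH2(COOH)COO-]).
So [CH2(COO)2^2-] ≈ Ka2.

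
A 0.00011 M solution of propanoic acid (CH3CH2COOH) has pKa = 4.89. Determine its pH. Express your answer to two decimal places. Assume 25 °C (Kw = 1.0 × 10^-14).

CH3CH2COOH ⇌ CH3CH2COO- + H+
Ka = 10^(−4.89) = 1.29 × 10^-5
Let x = [H+] at equilibrium. Ka = x²/(0.00011 − x).
The 5% rule fails; solving x² + Ka·x − Ka·C₀ = 0 exactly:
x = [−1.29e-05 + √(1.29e-05² + 5.68e-09)]/2 = 3.18 × 10^-5 M
pH = −log[H+] = −log(3.18 × 10^-5) = 4.50

pH = 4.50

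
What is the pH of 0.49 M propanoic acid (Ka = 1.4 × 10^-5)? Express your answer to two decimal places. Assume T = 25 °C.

CH3CH2COOH ⇌ CH3CH2COO- + H+
Ka = x²/(0.49 − x) = 1.4 × 10^-5
Assume x ≪ 0.49: x ≈ √(1.4 × 10^-5 × 0.49) = 2.62 × 10^-3 M
(x/C₀ = 0.53% < 5%, so the approximation holds.)
pH = −log(2.62 × 10^-3) = 2.58

pH = 2.58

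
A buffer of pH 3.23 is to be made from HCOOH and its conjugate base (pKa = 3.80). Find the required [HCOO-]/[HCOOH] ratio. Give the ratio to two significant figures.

pH = pKa + log(r) ⇒ log(r) = 3.23 − 3.80 = -0.57
r = [HCOO-]/[HCOOH] = 10^(-0.57) = 0.269

ratio = 0.27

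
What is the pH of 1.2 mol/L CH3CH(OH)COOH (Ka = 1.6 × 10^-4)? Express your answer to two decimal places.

CH3CH(OH)COOH ⇌ CH3CH(OH)COO- + H+
Ka = x²/(1.2 − x) = 1.6 × 10^-4
Assume x ≪ 1.2: x ≈ √(1.6 × 10^-4 × 1.2) = 1.39 × 10^-2 M
(x/C₀ = 1.2% < 5%, so the approximation holds.)
pH = −log(1.39 × 10^-2) = 1.86

pH = 1.86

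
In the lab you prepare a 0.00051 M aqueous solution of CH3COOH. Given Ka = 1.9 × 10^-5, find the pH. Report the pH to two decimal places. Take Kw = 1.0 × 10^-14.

pH = 4.05

CH3COOH ⇌ CH3COO- + H+
From the ICE table, Ka = x²/(0.00051 − x) = 1.9 × 10^-5.
The 5% rule fails; solving x² + Ka·x − Ka·C₀ = 0 exactly:
x = [−1.9e-05 + √(1.9e-05² + 3.88e-08)]/2 = 8.94 × 10^-5 M
pH = −log[H+] = −log(8.94 × 10^-5) = 4.05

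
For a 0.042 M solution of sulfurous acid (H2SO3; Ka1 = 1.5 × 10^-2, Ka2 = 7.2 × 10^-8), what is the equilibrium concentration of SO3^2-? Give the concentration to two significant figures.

7.2 × 10^-8 M

First ionization gives [H+] ≈ [HSO3-] = 1.87 × 10^-2 M.
Second step: Ka2 = [H+][SO3^2-]/[HSO3-] ≈ [SO3^2-] (since [H+] ≈ [HSO3-]).
So [SO3^2-] ≈ Ka2.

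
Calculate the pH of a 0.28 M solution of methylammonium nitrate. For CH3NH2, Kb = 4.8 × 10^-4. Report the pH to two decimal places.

CH3NH3+ is the conjugate acid of the weak base CH3NH2.
Ka = Kw/Kb = 1.0×10^-14 / 4.8 × 10^-4 = 2.08 × 10^-11
Let x = [H+] at equilibrium. Ka = x²/(0.28 − x).
Since Ka ≪ C₀, x ≈ √(Ka·C₀) = 2.41 × 10^-6 M.
pH = −log[H+] = −log(2.41 × 10^-6) = 5.62

pH = 5.62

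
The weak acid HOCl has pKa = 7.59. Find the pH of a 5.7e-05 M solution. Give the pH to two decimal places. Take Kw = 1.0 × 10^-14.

pH = 5.92

HOCl ⇌ OCl- + H+
Ka = 10^(−7.59) = 2.57 × 10^-8
Let x = [H+] at equilibrium. Ka = x²/(5.7e-05 − x).
Since Ka ≪ C₀, x ≈ √(Ka·C₀) = 1.21 × 10^-6 M.
pH = −log(1.21 × 10^-6) = 5.92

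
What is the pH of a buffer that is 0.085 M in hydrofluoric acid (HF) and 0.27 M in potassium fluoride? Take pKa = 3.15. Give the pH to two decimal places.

Using pH = pKa + log([base]/[acid]) with [base]/[acid] = 0.27/0.085:
pH = 3.15 + (+0.502) = 3.65

pH = 3.65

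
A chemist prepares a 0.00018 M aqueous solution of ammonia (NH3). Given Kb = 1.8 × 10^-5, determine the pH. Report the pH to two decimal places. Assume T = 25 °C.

pH = 9.69

NH3 + H2O ⇌ NH4+ + OH-
From the ICE table, Kb = [OH-]²/(0.00018 − [OH-]) = 1.8 × 10^-5.
[OH-] is not negligible relative to C₀; solve [OH-]² + 1.8e-05·[OH-] − 3.24e-09 = 0.
[OH-] = [−1.8e-05 + √(1.8e-05² + 1.3e-08)]/2 = 4.86 × 10^-5 M
pOH = 4.31, so pH = 14.00 − pOH = 9.69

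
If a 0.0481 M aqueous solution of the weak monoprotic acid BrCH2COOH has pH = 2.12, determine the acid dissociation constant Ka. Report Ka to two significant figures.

[H+] = 10^(-2.12) = 7.59 × 10^-3 M
At equilibrium [HA] = 0.0481 − 7.59 × 10^-3 = 4.05 × 10^-2 M
Ka = [H+][A-]/[HA] = (7.59 × 10^-3)² / 4.05 × 10^-2 = 1.4 × 10^-3

Ka = 1.4 × 10^-3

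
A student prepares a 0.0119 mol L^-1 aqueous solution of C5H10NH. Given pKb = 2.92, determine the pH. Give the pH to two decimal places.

C5H10NH + H2O ⇌ C5H10NH2+ + OH-
Kb = 10^(−2.92) = 1.20 × 10^-3
Let x = [OH-] at equilibrium. Kb = x²/(0.0119 − x).
x is not negligible relative to C₀; solve x² + 0.0012·x − 1.43e-05 = 0.
x = [−0.0012 + √(0.0012² + 5.71e-05)]/2 = 3.23 × 10^-3 M
pOH = −log(3.23 × 10^-3) = 2.49; pH = 14.00 − 2.49 = 11.51

pH = 11.51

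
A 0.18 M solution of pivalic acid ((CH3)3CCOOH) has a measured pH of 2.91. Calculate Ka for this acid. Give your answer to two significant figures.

Ka = 8.5 × 10^-6

[H+] = 10^(-2.91) = 1.23 × 10^-3 M
At equilibrium [HA] = 0.18 − 1.23 × 10^-3 = 1.79 × 10^-1 M
Ka = [H+][A-]/[HA] = (1.23 × 10^-3)² / 1.79 × 10^-1 = 8.5 × 10^-6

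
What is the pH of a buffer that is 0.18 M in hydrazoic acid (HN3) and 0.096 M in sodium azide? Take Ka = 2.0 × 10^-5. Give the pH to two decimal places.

pH = 4.43

pKa = −log(2.0 × 10^-5) = 4.699
Henderson–Hasselbalch: pH = pKa + log([N3-]/[HN3]) = 4.699 + log(0.096/0.18)
pH = 4.699 + (-0.273) = 4.43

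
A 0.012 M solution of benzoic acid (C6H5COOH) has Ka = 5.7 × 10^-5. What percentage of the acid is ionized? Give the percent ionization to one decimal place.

6.7%

C6H5COOH ⇌ C6H5COO- + H+; let x = [H+] at equilibrium.
Solve x² + 5.7e-05x − 6.84e-07 = 0 → x = 7.99 × 10^-4 M
% ionization = x/C₀ × 100% = 7.99 × 10^-4/0.012 × 100% = 6.7%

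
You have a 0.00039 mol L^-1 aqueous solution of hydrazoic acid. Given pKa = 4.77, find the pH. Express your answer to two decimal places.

HN3 ⇌ N3- + H+
Ka = 10^(−4.77) = 1.70 × 10^-5
Ka = [H+]²/(0.00039 − [H+]) = 1.70 × 10^-5
The 5% rule fails; solving [H+]² + Ka·[H+] − Ka·C₀ = 0 exactly:
[H+] = [−1.7e-05 + √(1.7e-05² + 2.65e-08)]/2 = 7.34 × 10^-5 M
pH = −log[H+] = −log(7.34 × 10^-5) = 4.13

pH = 4.13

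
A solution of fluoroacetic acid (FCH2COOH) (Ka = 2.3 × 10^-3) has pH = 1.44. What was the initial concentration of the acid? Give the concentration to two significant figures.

C₀ = 6.1 × 10^-1 M

[H+] = 10^(-1.44) = 3.63 × 10^-2 M = x
Ka = x²/(C₀ − x) ⇒ C₀ = x + x²/Ka
C₀ = 3.63 × 10^-2 + (3.63 × 10^-2)²/(2.3 × 10^-3) = 6.09 × 10^-1 M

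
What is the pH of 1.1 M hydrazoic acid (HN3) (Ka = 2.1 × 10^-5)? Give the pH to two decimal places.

pH = 2.32

HN3 ⇌ N3- + H+
Ka = [H+]²/(1.1 − [H+]) = 2.1 × 10^-5
Assume [H+] ≪ 1.1: [H+] ≈ √(2.1 × 10^-5 × 1.1) = 4.81 × 10^-3 M
([H+]/C₀ = 0.44% < 5%, so the approximation holds.)
pH = −log(4.81 × 10^-3) = 2.32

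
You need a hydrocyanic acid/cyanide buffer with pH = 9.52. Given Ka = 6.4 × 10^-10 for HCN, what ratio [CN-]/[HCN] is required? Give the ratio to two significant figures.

ratio = 2.1

pKa = -log(6.4 × 10^-10) = 9.194
pH = pKa + log(r) ⇒ log(r) = 9.52 − 9.194 = +0.326
r = [CN-]/[HCN] = 10^(+0.326) = 2.12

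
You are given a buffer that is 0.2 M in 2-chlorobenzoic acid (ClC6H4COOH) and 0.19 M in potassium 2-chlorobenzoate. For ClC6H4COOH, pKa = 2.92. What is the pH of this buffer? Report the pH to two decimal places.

Henderson–Hasselbalch: pH = pKa + log([ClC6H4COO-]/[ClC6H4COOH]) = 2.92 + log(0.19/0.2)
pH = 2.92 + (-0.022) = 2.90

pH = 2.90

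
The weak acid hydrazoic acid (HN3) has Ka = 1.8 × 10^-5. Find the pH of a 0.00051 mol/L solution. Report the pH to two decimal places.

HN3 ⇌ N3- + H+
Ka = [H+]²/(0.00051 − [H+]) = 1.8 × 10^-5
Here C₀/Ka ≈ 28.3, so the small-[H+] approximation fails. Use the quadratic:
[H+] = (−Ka + √(Ka² + 4·Ka·C₀))/2 = 8.72 × 10^-5 M
pH = −log[H+] = −log(8.72 × 10^-5) = 4.06

pH = 4.06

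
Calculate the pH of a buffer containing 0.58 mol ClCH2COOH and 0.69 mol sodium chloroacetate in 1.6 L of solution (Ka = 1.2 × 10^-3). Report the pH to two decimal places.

pKa = −log(1.2 × 10^-3) = 2.921
Using pH = pKa + log([base]/[acid]) with [base]/[acid] = 0.69/0.58:
pH = 2.921 + (+0.075) = 3.00

pH = 3.00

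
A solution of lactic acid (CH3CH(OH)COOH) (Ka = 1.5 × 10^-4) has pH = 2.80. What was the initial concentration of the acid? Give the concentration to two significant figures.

[H+] = 10^(-2.80) = 1.58 × 10^-3 M = x
Ka = x²/(C₀ − x) ⇒ C₀ = x + x²/Ka
C₀ = 1.58 × 10^-3 + (1.58 × 10^-3)²/(1.5 × 10^-4) = 1.82 × 10^-2 M

C₀ = 1.8 × 10^-2 M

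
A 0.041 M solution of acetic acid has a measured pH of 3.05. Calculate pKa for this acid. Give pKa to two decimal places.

pKa = 4.70

[H+] = 10^(-3.05) = 8.91 × 10^-4 M
At equilibrium [HA] = 0.041 − 8.91 × 10^-4 = 4.01 × 10^-2 M
Ka = [H+][A-]/[HA] = (8.91 × 10^-4)² / 4.01 × 10^-2 = 1.98 × 10^-5
pKa = -log(1.98 × 10^-5) = 4.70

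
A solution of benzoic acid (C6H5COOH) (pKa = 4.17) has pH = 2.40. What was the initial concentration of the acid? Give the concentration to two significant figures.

C₀ = 2.4 × 10^-1 M

[H+] = 10^(-2.40) = 3.98 × 10^-3 M = x
Ka = 10^(−4.17) = 6.76 × 10^-5
Ka = x²/(C₀ − x) ⇒ C₀ = x + x²/Ka
C₀ = 3.98 × 10^-3 + (3.98 × 10^-3)²/(6.76 × 10^-5) = 2.38 × 10^-1 M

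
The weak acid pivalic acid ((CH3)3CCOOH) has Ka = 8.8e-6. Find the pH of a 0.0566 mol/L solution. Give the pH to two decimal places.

pH = 3.15

(CH3)3CCOOH ⇌ (CH3)3CCOO- + H+
Let x = [H+] at equilibrium. Ka = x²/(0.0566 − x).
Assume x ≪ 0.0566: x ≈ √(8.8 × 10^-6 × 0.0566) = 7.06 × 10^-4 M
pH = −log(7.06 × 10^-4) = 3.15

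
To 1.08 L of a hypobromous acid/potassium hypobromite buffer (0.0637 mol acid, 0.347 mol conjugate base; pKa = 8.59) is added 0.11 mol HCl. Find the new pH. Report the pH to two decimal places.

After neutralization: n(HOBr) = 0.174 mol, n(OBr-) = 0.237 mol.
pH = pKa + log(n_OBr-/n_HOBr) = 8.59 + log(0.237/0.174) = 8.59 + (+0.134)

pH = 8.72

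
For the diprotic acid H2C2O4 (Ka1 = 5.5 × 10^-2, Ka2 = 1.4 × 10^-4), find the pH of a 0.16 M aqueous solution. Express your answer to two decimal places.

pH = 1.15

Since Ka1 ≫ Ka2, the first ionization dominates [H+].
Ka1 = x²/(0.16 − x) = 5.5 × 10^-2
Solving the quadratic: x = (−Ka1 + √(Ka1² + 4·Ka1·C₀))/2 = 7.03 × 10^-2 M
pH = −log(7.03 × 10^-2) = 1.15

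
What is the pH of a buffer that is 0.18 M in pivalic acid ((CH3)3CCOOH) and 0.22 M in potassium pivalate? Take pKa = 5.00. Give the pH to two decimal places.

pH = 5.09

Using pH = pKa + log([base]/[acid]) with [base]/[acid] = 0.22/0.18:
pH = 5.00 + (+0.087) = 5.09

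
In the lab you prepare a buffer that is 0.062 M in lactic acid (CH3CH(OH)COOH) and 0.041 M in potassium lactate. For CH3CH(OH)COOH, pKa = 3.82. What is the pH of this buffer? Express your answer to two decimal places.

pH = 3.64

pH = pKa + log([A⁻]/[HA]) = 3.82 + log(0.041/0.062)
pH = 3.82 + (-0.180) = 3.64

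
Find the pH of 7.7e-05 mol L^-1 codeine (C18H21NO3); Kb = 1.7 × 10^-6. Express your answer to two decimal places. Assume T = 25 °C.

C18H21NO3 + H2O ⇌ C18H22NO3+ + OH-
Let x = [OH-] at equilibrium. Kb = x²/(7.7e-05 − x).
Here C₀/Kb ≈ 45.3, so the small-x approximation fails. Use the quadratic:
x = (−Kb + √(Kb² + 4·Kb·C₀))/2 = 1.06 × 10^-5 M
pOH = −log(1.06 × 10^-5) = 4.97; pH = 14.00 − 4.97 = 9.03

pH = 9.03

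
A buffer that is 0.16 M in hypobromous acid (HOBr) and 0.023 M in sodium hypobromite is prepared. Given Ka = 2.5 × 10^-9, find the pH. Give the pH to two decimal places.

pKa = −log(2.5 × 10^-9) = 8.602
pH = pKa + log([A⁻]/[HA]) = 8.602 + log(0.023/0.16)
pH = 8.602 + (-0.842) = 7.76

pH = 7.76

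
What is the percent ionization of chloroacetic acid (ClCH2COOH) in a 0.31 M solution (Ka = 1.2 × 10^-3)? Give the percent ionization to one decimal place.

6.0%

ClCH2COOH ⇌ ClCH2COO- + H+; let x = [H+] at equilibrium.
Ka = x²/(C₀ − x); solving the quadratic gives x = 1.87 × 10^-2 M.
% ionization = x/C₀ × 100% = 1.87 × 10^-2/0.31 × 100% = 6.0%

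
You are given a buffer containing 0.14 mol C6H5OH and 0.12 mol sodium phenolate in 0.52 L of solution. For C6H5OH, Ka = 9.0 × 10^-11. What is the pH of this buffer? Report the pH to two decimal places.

pH = 9.98

pKa = −log(9.0 × 10^-11) = 10.046
Henderson–Hasselbalch: pH = pKa + log([C6H5O-]/[C6H5OH]) = 10.046 + log(0.12/0.14)
pH = 10.046 + (-0.067) = 9.98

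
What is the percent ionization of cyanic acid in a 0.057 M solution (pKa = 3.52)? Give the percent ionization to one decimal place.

HOCN ⇌ OCN- + H+; let x = [H+] at equilibrium.
Ka = 10^(−3.52) = 3.02 × 10^-4
Solve x² + 0.000302x − 1.72e-05 = 0 → x = 4.00 × 10^-3 M
Fraction ionized = 4.00 × 10^-3 / 0.057 = 0.0702 → 7.0%

7.0%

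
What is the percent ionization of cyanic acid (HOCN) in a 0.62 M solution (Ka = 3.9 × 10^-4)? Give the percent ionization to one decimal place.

HOCN ⇌ OCN- + H+; let x = [H+] at equilibrium.
x ≈ √(Ka·C₀) = √(3.9 × 10^-4 × 0.62) = 1.55 × 10^-2 M
% ionization = x/C₀ × 100% = 1.55 × 10^-2/0.62 × 100% = 2.5%

2.5%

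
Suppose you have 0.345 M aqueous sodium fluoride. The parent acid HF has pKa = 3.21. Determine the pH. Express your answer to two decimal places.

pH = 8.37

F- is the conjugate base of the weak acid HF.
Ka = 10^(−3.21) = 6.17 × 10^-4
Kb = Kw/Ka = 1.0×10^-14 / 6.17 × 10^-4 = 1.62 × 10^-11
Kb = [OH-]²/(0.345 − [OH-]) = 1.62 × 10^-11
Since Kb ≪ C₀, [OH-] ≈ √(Kb·C₀) = 2.36 × 10^-6 M.
pOH = −log(2.36 × 10^-6) = 5.63; pH = 14.00 − 5.63 = 8.37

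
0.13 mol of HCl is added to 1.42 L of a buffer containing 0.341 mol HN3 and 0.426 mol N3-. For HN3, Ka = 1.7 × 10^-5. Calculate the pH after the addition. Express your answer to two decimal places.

After neutralization: n(HN3) = 0.471 mol, n(N3-) = 0.296 mol.
pKa = −log(1.7 × 10^-5) = 4.770
pH = pKa + log([A⁻]/[HA]) = 4.770 + log(0.296/0.471) = 4.770 -0.202

pH = 4.57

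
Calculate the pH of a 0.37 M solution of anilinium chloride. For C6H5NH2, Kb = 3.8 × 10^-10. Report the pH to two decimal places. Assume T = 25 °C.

C6H5NH3+ is the conjugate acid of the weak base C6H5NH2.
Ka = Kw/Kb = 1.0×10^-14 / 3.8 × 10^-10 = 2.63 × 10^-5
From the ICE table, Ka = [H+]²/(0.37 − [H+]) = 2.63 × 10^-5.
Neglecting [H+] in the denominator: [H+] = √(2.63 × 10^-5 × 0.37) = 3.12 × 10^-3 M
Check: 0.84% ionized — well under 5%, approximation valid.
pH = −log(3.12 × 10^-3) = 2.51

pH = 2.51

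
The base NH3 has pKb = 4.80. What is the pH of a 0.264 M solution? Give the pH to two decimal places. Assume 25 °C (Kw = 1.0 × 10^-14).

NH3 + H2O ⇌ NH4+ + OH-
Kb = 10^(−4.80) = 1.58 × 10^-5
Let x = [OH-] at equilibrium. Kb = x²/(0.264 − x).
Assume x ≪ 0.264: x ≈ √(1.58 × 10^-5 × 0.264) = 2.04 × 10^-3 M
pOH = −log(2.04 × 10^-3) = 2.69; pH = 14.00 − 2.69 = 11.31

pH = 11.31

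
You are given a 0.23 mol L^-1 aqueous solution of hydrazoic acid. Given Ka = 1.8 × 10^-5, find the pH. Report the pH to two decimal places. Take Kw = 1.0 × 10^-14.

HN3 ⇌ N3- + H+
Let x = [H+] at equilibrium. Ka = x²/(0.23 − x).
Neglecting x in the denominator: x = √(1.8 × 10^-5 × 0.23) = 2.03 × 10^-3 M
Check: 0.88% ionized — well under 5%, approximation valid.
pH = −log[H+] = −log(2.03 × 10^-3) = 2.69

pH = 2.69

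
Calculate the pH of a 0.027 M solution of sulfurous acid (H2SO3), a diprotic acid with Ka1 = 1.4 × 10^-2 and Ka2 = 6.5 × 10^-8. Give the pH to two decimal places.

pH = 1.86

Since Ka1 ≫ Ka2, the first ionization dominates [H+].
Ka1 = x²/(0.027 − x) = 1.4 × 10^-2
Solving the quadratic: x = (−Ka1 + √(Ka1² + 4·Ka1·C₀))/2 = 1.37 × 10^-2 M
pH = −log(1.37 × 10^-2) = 1.86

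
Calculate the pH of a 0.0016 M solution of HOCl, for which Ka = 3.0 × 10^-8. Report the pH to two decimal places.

HOCl ⇌ OCl- + H+
Let x = [H+] at equilibrium. Ka = x²/(0.0016 − x).
Neglecting x in the denominator: x = √(3.0 × 10^-8 × 0.0016) = 6.93 × 10^-6 M
Check: 0.43% ionized — well under 5%, approximation valid.
pH = −log(6.93 × 10^-6) = 5.16

pH = 5.16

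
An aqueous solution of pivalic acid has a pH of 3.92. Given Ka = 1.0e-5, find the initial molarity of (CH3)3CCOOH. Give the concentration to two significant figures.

C₀ = 1.6 × 10^-3 M

[H+] = 10^(-3.92) = 1.20 × 10^-4 M = x
Ka = x²/(C₀ − x) ⇒ C₀ = x + x²/Ka
C₀ = 1.20 × 10^-4 + (1.20 × 10^-4)²/(1.0 × 10^-5) = 1.56 × 10^-3 M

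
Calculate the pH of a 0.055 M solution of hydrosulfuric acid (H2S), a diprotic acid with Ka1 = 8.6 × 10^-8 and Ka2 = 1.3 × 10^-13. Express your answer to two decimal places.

Ka1 ≫ Ka2, so treat the first dissociation as the only significant source of H+.
Ka1 = x²/(0.055 − x) = 8.6 × 10^-8
x ≈ √(8.6 × 10^-8 × 0.055) = 6.88 × 10^-5 M
pH = −log(6.88 × 10^-5) = 4.16

pH = 4.16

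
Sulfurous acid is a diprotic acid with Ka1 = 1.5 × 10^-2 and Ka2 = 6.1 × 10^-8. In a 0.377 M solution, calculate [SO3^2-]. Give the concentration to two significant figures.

6.1 × 10^-8 M

First ionization gives [H+] ≈ [HSO3-] = 6.81 × 10^-2 M.
Second step: Ka2 = [H+][SO3^2-]/[HSO3-] ≈ [SO3^2-] (since [H+] ≈ [HSO3-]).
So [SO3^2-] ≈ Ka2.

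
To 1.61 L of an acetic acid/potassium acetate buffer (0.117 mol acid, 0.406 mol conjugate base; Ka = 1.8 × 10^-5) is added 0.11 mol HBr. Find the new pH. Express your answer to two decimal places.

Added H+ converts CH3COO- to CH3COOH: CH3COOH → 0.227 mol, CH3COO- → 0.296 mol.
pKa = −log(1.8 × 10^-5) = 4.745
pH = pKa + log([A⁻]/[HA]) = 4.745 + log(0.296/0.227) = 4.745 +0.115

pH = 4.86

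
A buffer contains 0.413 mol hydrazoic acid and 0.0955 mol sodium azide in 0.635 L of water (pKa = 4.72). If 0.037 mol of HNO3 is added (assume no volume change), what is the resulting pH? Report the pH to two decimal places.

pH = 3.83

Added H+ converts N3- to HN3: HN3 → 0.45 mol, N3- → 0.0585 mol.
pH = pKa + log(n_N3-/n_HN3) = 4.72 + log(0.0585/0.45) = 4.72 + (-0.886)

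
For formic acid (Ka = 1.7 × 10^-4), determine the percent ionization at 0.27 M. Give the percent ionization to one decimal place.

2.5%

HCOOH ⇌ HCOO- + H+; let x = [H+] at equilibrium.
x ≈ √(Ka·C₀) = √(1.7 × 10^-4 × 0.27) = 6.77 × 10^-3 M
Fraction ionized = 6.77 × 10^-3 / 0.27 = 0.0251 → 2.5%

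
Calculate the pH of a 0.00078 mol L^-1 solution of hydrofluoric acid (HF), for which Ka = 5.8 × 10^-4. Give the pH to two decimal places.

HF ⇌ F- + H+
From the ICE table, Ka = [H+]²/(0.00078 − [H+]) = 5.8 × 10^-4.
The 5% rule fails; solving [H+]² + Ka·[H+] − Ka·C₀ = 0 exactly:
[H+] = (−Ka + √(Ka² + 4·Ka·C₀))/2 = 4.42 × 10^-4 M
pH = −log[H+] = −log(4.42 × 10^-4) = 3.35

pH = 3.35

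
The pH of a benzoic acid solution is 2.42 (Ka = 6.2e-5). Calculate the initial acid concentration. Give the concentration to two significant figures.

[H+] = 10^(-2.42) = 3.80 × 10^-3 M = x
Ka = x²/(C₀ − x) ⇒ C₀ = x + x²/Ka
C₀ = 3.80 × 10^-3 + (3.80 × 10^-3)²/(6.2 × 10^-5) = 2.37 × 10^-1 M

C₀ = 2.4 × 10^-1 M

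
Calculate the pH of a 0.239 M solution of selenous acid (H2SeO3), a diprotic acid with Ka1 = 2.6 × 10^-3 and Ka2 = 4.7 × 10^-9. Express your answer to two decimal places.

Ka1 ≫ Ka2, so treat the first dissociation as the only significant source of H+.
Ka1 = x²/(0.239 − x) = 2.6 × 10^-3
Solving the quadratic: x = (−Ka1 + √(Ka1² + 4·Ka1·C₀))/2 = 2.37 × 10^-2 M
pH = −log(2.37 × 10^-2) = 1.63

pH = 1.63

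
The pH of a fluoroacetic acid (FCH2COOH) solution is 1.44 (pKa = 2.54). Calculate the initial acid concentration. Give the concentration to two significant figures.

C₀ = 4.9 × 10^-1 M

[H+] = 10^(-1.44) = 3.63 × 10^-2 M = x
Ka = 10^(−2.54) = 2.88 × 10^-3
Ka = x²/(C₀ − x) ⇒ C₀ = x + x²/Ka
C₀ = 3.63 × 10^-2 + (3.63 × 10^-2)²/(2.88 × 10^-3) = 4.94 × 10^-1 M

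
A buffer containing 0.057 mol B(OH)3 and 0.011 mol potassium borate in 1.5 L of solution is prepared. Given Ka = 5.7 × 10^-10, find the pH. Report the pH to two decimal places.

pKa = −log(5.7 × 10^-10) = 9.244
pH = pKa + log([A⁻]/[HA]) = 9.244 + log(0.011/0.057)
pH = 9.244 + (-0.714) = 8.53

pH = 8.53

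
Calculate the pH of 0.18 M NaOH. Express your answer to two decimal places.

NaOH is a strong base; [OH-] = 0.18 M.
pOH = -log(0.18) = 0.74
pH = 14.00 - 0.74 = 13.26

pH = 13.26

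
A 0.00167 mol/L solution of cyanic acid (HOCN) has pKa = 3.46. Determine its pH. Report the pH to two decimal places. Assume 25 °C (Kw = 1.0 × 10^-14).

pH = 3.22

HOCN ⇌ OCN- + H+
Ka = 10^(−3.46) = 3.47 × 10^-4
Ka = [H+]²/(0.00167 − [H+]) = 3.47 × 10^-4
Here C₀/Ka ≈ 4.81, so the small-[H+] approximation fails. Use the quadratic:
[H+] = (−Ka + √(Ka² + 4·Ka·C₀))/2 = 6.07 × 10^-4 M
pH = −log[H+] = −log(6.07 × 10^-4) = 3.22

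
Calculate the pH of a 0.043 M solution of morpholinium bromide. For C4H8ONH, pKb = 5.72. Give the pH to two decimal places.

pH = 4.82

C4H8ONH2+ is the conjugate acid of the weak base C4H8ONH.
Kb = 10^(−5.72) = 1.91 × 10^-6
Ka = Kw/Kb = 1.0×10^-14 / 1.91 × 10^-6 = 5.24 × 10^-9
From the ICE table, Ka = [H+]²/(0.043 − [H+]) = 5.24 × 10^-9.
Since Ka ≪ C₀, [H+] ≈ √(Ka·C₀) = 1.50 × 10^-5 M.
Check: 0.035% ionized — well under 5%, approximation valid.
pH = −log[H+] = −log(1.50 × 10^-5) = 4.82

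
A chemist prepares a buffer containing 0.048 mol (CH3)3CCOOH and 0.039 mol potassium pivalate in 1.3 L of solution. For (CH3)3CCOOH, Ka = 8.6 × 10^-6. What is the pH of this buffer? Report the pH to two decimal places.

pKa = −log(8.6 × 10^-6) = 5.066
Using pH = pKa + log([base]/[acid]) with [base]/[acid] = 0.039/0.048:
pH = 5.066 + (-0.090) = 4.98

pH = 4.98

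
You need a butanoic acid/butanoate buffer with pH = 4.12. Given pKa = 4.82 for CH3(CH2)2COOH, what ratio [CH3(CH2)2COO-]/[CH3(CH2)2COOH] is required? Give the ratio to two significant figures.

ratio = 0.20

pH = pKa + log(r) ⇒ log(r) = 4.12 − 4.82 = -0.70
r = [CH3(CH2)2COO-]/[CH3(CH2)2COOH] = 10^(-0.70) = 0.2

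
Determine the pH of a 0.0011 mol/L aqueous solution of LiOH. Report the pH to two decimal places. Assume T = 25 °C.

LiOH is a strong base; [OH-] = 0.0011 M.
pOH = -log(0.0011) = 2.96
pH = 14.00 - 2.96 = 11.04

pH = 11.04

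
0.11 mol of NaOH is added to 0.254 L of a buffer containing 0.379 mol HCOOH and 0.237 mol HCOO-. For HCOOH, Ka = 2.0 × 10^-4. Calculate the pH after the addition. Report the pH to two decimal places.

OH- converts HCOOH to HCOO-: HCOOH → 0.269 mol, HCOO- → 0.347 mol.
pKa = −log(2.0 × 10^-4) = 3.699
pH = pKa + log([A⁻]/[HA]) = 3.699 + log(0.347/0.269) = 3.699 +0.111

pH = 3.81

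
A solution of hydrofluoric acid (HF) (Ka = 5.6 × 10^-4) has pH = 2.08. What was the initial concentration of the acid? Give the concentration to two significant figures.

[H+] = 10^(-2.08) = 8.32 × 10^-3 M = x
Ka = x²/(C₀ − x) ⇒ C₀ = x + x²/Ka
C₀ = 8.32 × 10^-3 + (8.32 × 10^-3)²/(5.6 × 10^-4) = 1.32 × 10^-1 M

C₀ = 1.3 × 10^-1 M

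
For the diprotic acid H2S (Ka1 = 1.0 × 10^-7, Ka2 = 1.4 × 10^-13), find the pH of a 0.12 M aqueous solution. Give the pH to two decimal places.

pH = 3.96

Since Ka1 ≫ Ka2, the first ionization dominates [H+].
Ka1 = x²/(0.12 − x) = 1.0 × 10^-7
x ≈ √(1.0 × 10^-7 × 0.12) = 1.10 × 10^-4 M
pH = −log(1.10 × 10^-4) = 3.96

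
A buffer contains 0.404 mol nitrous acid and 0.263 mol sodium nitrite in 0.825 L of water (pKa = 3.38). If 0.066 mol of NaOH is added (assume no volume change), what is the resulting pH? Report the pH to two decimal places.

After neutralization: n(HNO2) = 0.338 mol, n(NO2-) = 0.329 mol.
pH = pKa + log([A⁻]/[HA]) = 3.38 + log(0.329/0.338) = 3.38 -0.012

pH = 3.37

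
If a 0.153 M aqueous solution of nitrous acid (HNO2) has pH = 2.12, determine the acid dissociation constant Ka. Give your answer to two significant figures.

Ka = 4.0 × 10^-4

[H+] = 10^(-2.12) = 7.59 × 10^-3 M
At equilibrium [HA] = 0.153 − 7.59 × 10^-3 = 1.45 × 10^-1 M
Ka = [H+][A-]/[HA] = (7.59 × 10^-3)² / 1.45 × 10^-1 = 4.0 × 10^-4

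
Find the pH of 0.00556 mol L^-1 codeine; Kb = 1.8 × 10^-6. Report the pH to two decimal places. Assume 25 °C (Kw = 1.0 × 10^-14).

C18H21NO3 + H2O ⇌ C18H22NO3+ + OH-
From the ICE table, Kb = x²/(0.00556 − x) = 1.8 × 10^-6.
Assume x ≪ 0.00556: x ≈ √(1.8 × 10^-6 × 0.00556) = 1.00 × 10^-4 M
pOH = 4.00, so pH = 14.00 − pOH = 10.00

pH = 10.00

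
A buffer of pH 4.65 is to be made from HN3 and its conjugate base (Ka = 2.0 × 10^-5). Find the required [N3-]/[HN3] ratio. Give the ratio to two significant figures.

ratio = 0.89

pKa = -log(2.0 × 10^-5) = 4.699
pH = pKa + log(r) ⇒ log(r) = 4.65 − 4.699 = -0.049
r = [N3-]/[HN3] = 10^(-0.049) = 0.893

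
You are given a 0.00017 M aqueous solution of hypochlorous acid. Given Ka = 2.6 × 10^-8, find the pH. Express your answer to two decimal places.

pH = 5.68

HOCl ⇌ OCl- + H+
From the ICE table, Ka = x²/(0.00017 − x) = 2.6 × 10^-8.
Neglecting x in the denominator: x = √(2.6 × 10^-8 × 0.00017) = 2.10 × 10^-6 M
(x/C₀ = 1.2% < 5%, so the approximation holds.)
pH = −log(2.10 × 10^-6) = 5.68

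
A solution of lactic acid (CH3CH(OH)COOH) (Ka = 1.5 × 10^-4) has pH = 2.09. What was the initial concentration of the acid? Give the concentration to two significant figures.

C₀ = 4.5 × 10^-1 M

[H+] = 10^(-2.09) = 8.13 × 10^-3 M = x
Ka = x²/(C₀ − x) ⇒ C₀ = x + x²/Ka
C₀ = 8.13 × 10^-3 + (8.13 × 10^-3)²/(1.5 × 10^-4) = 4.49 × 10^-1 M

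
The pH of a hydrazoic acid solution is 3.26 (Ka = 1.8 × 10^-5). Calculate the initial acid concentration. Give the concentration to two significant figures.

C₀ = 1.7 × 10^-2 M

[H+] = 10^(-3.26) = 5.50 × 10^-4 M = x
Ka = x²/(C₀ − x) ⇒ C₀ = x + x²/Ka
C₀ = 5.50 × 10^-4 + (5.50 × 10^-4)²/(1.8 × 10^-5) = 1.74 × 10^-2 M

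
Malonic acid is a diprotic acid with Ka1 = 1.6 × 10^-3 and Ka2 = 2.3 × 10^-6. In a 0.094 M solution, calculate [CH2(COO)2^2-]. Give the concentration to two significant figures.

2.3 × 10^-6 M

First ionization gives [H+] ≈ [CH2(COOH)COO-] = 1.15 × 10^-2 M.
Second step: Ka2 = [H+][CH2(COO)2^2-]/[CH2(COOH)COO-] ≈ [CH2(COO)2^2-] (since [H+] ≈ [CH2(COOH)COO-]).
So [CH2(COO)2^2-] ≈ Ka2.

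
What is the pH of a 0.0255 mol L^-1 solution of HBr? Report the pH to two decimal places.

HBr is a strong acid and dissociates completely, so [H+] = 0.0255 M.
pH = -log(0.0255) = 1.59

pH = 1.59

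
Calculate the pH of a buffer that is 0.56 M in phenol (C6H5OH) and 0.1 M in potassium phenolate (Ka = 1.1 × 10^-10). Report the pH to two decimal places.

pKa = −log(1.1 × 10^-10) = 9.959
pH = pKa + log([A⁻]/[HA]) = 9.959 + log(0.1/0.56)
pH = 9.959 + (-0.748) = 9.21

pH = 9.21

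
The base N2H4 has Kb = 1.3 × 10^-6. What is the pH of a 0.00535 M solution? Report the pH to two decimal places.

pH = 9.92

N2H4 + H2O ⇌ N2H5+ + OH-
Kb = [OH-]²/(0.00535 − [OH-]) = 1.3 × 10^-6
Assume [OH-] ≪ 0.00535: [OH-] ≈ √(1.3 × 10^-6 × 0.00535) = 8.34 × 10^-5 M
Check: 1.6% ionized — well under 5%, approximation valid.
pOH = −log(8.34 × 10^-5) = 4.08; pH = 14.00 − 4.08 = 9.92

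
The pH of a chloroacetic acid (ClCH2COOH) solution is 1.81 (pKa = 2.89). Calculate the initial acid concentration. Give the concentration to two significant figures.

C₀ = 2.0 × 10^-1 M

[H+] = 10^(-1.81) = 1.55 × 10^-2 M = x
Ka = 10^(−2.89) = 1.29 × 10^-3
Ka = x²/(C₀ − x) ⇒ C₀ = x + x²/Ka
C₀ = 1.55 × 10^-2 + (1.55 × 10^-2)²/(1.29 × 10^-3) = 2.02 × 10^-1 M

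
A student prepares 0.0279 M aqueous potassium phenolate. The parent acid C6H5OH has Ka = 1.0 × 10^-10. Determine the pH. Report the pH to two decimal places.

pH = 11.21

C6H5O- is the conjugate base of the weak acid C6H5OH.
Kb = Kw/Ka = 1.0×10^-14 / 1.0 × 10^-10 = 1.00 × 10^-4
From the ICE table, Kb = x²/(0.0279 − x) = 1.00 × 10^-4.
The 5% rule fails; solving x² + Kb·x − Kb·C₀ = 0 exactly:
x = (−Kb + √(Kb² + 4·Kb·C₀))/2 = 1.62 × 10^-3 M
pOH = 2.79, so pH = 14.00 − pOH = 11.21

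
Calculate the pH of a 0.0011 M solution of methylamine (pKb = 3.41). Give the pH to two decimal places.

CH3NH2 + H2O ⇌ CH3NH3+ + OH-
Kb = 10^(−3.41) = 3.89 × 10^-4
Kb = [OH-]²/(0.0011 − [OH-]) = 3.89 × 10^-4
Here C₀/Kb ≈ 2.83, so the small-[OH-] approximation fails. Use the quadratic:
[OH-] = (−Kb + √(Kb² + 4·Kb·C₀))/2 = 4.88 × 10^-4 M
pOH = 3.31, so pH = 14.00 − pOH = 10.69

pH = 10.69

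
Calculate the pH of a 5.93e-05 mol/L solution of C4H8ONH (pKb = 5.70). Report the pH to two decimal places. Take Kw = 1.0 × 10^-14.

pH = 9.00

C4H8ONH + H2O ⇌ C4H8ONH2+ + OH-
Kb = 10^(−5.70) = 2.00 × 10^-6
From the ICE table, Kb = [OH-]²/(5.93e-05 − [OH-]) = 2.00 × 10^-6.
The 5% rule fails; solving [OH-]² + Kb·[OH-] − Kb·C₀ = 0 exactly:
[OH-] = [−2e-06 + √(2e-06² + 4.74e-10)]/2 = 9.94 × 10^-6 M
pOH = −log(9.94 × 10^-6) = 5.00; pH = 14.00 − 5.00 = 9.00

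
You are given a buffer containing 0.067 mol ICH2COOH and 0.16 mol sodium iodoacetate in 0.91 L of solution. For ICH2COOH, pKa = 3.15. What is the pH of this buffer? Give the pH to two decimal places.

Henderson–Hasselbalch: pH = pKa + log([ICH2COO-]/[ICH2COOH]) = 3.15 + log(0.16/0.067)
pH = 3.15 + (+0.378) = 3.53

pH = 3.53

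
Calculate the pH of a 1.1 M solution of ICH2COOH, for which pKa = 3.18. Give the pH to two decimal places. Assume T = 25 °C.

ICH2COOH ⇌ ICH2COO- + H+
Ka = 10^(−3.18) = 6.61 × 10^-4
From the ICE table, Ka = [H+]²/(1.1 − [H+]) = 6.61 × 10^-4.
Since Ka ≪ C₀, [H+] ≈ √(Ka·C₀) = 2.70 × 10^-2 M.
([H+]/C₀ = 2.5% < 5%, so the approximation holds.)
pH = −log[H+] = −log(2.70 × 10^-2) = 1.57

pH = 1.57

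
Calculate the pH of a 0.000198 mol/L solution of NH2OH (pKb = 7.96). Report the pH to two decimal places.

pH = 8.17

NH2OH + H2O ⇌ NH3OH+ + OH-
Kb = 10^(−7.96) = 1.10 × 10^-8
From the ICE table, Kb = [OH-]²/(0.000198 − [OH-]) = 1.10 × 10^-8.
Assume [OH-] ≪ 0.000198: [OH-] ≈ √(1.10 × 10^-8 × 0.000198) = 1.48 × 10^-6 M
pOH = 5.83, so pH = 14.00 − pOH = 8.17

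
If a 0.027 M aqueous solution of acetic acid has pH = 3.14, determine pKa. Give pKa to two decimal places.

[H+] = 10^(-3.14) = 7.24 × 10^-4 M
At equilibrium [HA] = 0.027 − 7.24 × 10^-4 = 2.63 × 10^-2 M
Ka = [H+][A-]/[HA] = (7.24 × 10^-4)² / 2.63 × 10^-2 = 1.99 × 10^-5
pKa = -log(1.99 × 10^-5) = 4.70

pKa = 4.70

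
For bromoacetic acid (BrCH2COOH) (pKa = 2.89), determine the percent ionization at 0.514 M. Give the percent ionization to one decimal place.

4.9%

BrCH2COOH ⇌ BrCH2COO- + H+; let x = [H+] at equilibrium.
Ka = 10^(−2.89) = 1.29 × 10^-3
Ka = x²/(C₀ − x); solving the quadratic gives x = 2.51 × 10^-2 M.
% ionization = x/C₀ × 100% = 2.51 × 10^-2/0.514 × 100% = 4.9%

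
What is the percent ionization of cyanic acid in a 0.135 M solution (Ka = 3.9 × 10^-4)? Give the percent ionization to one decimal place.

HOCN ⇌ OCN- + H+; let x = [H+] at equilibrium.
Solve x² + 0.00039x − 5.27e-05 = 0 → x = 7.06 × 10^-3 M
% ionization = x/C₀ × 100% = 7.06 × 10^-3/0.135 × 100% = 5.2%

5.2%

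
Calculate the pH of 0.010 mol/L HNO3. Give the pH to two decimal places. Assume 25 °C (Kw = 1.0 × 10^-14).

HNO3 is a strong acid and dissociates completely, so [H+] = 0.010 M.
pH = -log(0.01) = 2.00

pH = 2.00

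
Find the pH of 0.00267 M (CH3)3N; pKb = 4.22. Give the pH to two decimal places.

pH = 10.57

(CH3)3N + H2O ⇌ (CH3)3NH+ + OH-
Kb = 10^(−4.22) = 6.03 × 10^-5
Kb = [OH-]²/(0.00267 − [OH-]) = 6.03 × 10^-5
Here C₀/Kb ≈ 44.3, so the small-[OH-] approximation fails. Use the quadratic:
[OH-] = (−Kb + √(Kb² + 4·Kb·C₀))/2 = 3.72 × 10^-4 M
pOH = 3.43, so pH = 14.00 − pOH = 10.57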